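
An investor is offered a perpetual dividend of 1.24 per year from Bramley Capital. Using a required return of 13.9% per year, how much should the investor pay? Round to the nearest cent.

Level perpetuity: PV = C / r = 1.24 / 0.139 = 8.92

8.92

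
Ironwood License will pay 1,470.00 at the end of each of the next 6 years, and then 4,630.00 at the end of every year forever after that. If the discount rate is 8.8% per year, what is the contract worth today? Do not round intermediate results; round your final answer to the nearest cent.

PV of 6-year annuity: 1,470.00 × [1 − (1+0.088)^−6] / 0.088 = 6633.80762
Perpetuity value at year 6: 4,630.00 / 0.088 = 52613.63636
PV of perpetuity: 52613.63636 / (1+0.088)^6 = 31719.39876
Total PV = 6633.80762 + 31719.39876 = 38353.20638

38353.21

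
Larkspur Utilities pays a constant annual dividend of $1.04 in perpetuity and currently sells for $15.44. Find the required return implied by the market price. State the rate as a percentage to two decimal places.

6.74%

P = C/r ⇒ r = C/P = $1.04/$15.44 = 0.067358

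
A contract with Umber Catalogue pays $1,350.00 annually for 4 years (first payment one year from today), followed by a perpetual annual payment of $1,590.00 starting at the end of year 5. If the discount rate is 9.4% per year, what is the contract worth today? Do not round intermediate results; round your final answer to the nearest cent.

PV of 4-year annuity: $1,350.00 × [1 − (1+0.094)^−4] / 0.094 = 4335.49605
Perpetuity value at year 4: $1,590.00 / 0.094 = 16914.89362
PV of perpetuity: 16914.89362 / (1+0.094)^4 = 11808.64272
Total PV = 4335.49605 + 11808.64272 = 16144.13876

$16144.14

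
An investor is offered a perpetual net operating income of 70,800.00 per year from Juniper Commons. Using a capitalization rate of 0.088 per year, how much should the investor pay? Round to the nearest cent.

804545.45

Level perpetuity: PV = C / r = 70,800.00 / 0.088 = 804,545.45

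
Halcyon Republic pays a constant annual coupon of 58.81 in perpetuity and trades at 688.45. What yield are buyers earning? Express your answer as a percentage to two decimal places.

P = C/r ⇒ r = C/P = 58.81/688.45 = 0.085424

8.54%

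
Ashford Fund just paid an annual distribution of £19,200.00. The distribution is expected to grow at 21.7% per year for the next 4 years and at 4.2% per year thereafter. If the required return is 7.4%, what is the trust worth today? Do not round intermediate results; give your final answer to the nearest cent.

D_1 = 23366.40000
D_2 = 28436.90880
D_3 = 34607.71801
D_4 = 42117.59282
Terminal value at year 4: TV = D_4×(1+g_2)/(r−g_2) = 43886.53172/0.032 = 1371454.11613
P_0 = D_1/(1+r)^1 + D_2/(1+r)^2 + D_3/(1+r)^3 + D_4/(1+r)^4 + TV/(1+r)^4
    = 21756.42458 + 24653.22972 + 27935.73609 + 31655.29872 + 1030775.66459 = 1136776.35370

£1136776.35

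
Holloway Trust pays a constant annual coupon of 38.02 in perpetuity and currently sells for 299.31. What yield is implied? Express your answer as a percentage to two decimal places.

12.70%

P = C/r ⇒ r = C/P = 38.02/299.31 = 0.127025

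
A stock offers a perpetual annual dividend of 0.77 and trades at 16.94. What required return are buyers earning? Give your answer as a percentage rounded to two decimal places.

4.55%

P = C/r ⇒ r = C/P = 0.77/16.94 = 0.045455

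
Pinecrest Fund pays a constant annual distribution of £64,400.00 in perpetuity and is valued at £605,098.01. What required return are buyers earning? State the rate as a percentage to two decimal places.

P = C/r ⇒ r = C/P = £64,400.00/£605,098.01 = 0.106429

10.64%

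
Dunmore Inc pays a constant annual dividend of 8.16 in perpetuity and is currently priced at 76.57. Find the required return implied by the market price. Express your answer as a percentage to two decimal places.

10.66%

P = C/r ⇒ r = C/P = 8.16/76.57 = 0.106569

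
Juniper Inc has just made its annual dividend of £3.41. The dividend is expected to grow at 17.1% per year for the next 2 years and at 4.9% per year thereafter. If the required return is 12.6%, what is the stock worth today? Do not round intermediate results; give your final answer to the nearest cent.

D_1 = 3.99311
D_2 = 4.67593
Terminal value at year 2: TV = D_2×(1+g_2)/(r−g_2) = 4.90505/0.077 = 63.70198
P_0 = D_1/(1+r)^1 + D_2/(1+r)^2 + TV/(1+r)^2
    = 3.54628 + 3.68800 + 50.24307 = 57.47735

£57.48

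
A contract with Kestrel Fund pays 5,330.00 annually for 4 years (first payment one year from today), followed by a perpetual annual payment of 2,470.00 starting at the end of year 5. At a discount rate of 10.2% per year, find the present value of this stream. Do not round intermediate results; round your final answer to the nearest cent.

33242.39

PV of 4-year annuity: 5,330.00 × [1 − (1+0.102)^−4] / 0.102 = 16822.49469
Perpetuity value at year 4: 2,470.00 / 0.102 = 24215.68627
PV of perpetuity: 24215.68627 / (1+0.102)^4 = 16419.89605
Total PV = 16822.49469 + 16419.89605 = 33242.39074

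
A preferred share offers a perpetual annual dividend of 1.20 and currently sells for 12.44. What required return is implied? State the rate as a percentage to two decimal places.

9.65%

P = C/r ⇒ r = C/P = 1.20/12.44 = 0.096463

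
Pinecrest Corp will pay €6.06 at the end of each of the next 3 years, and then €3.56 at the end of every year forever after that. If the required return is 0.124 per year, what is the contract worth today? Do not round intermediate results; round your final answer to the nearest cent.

PV of 3-year annuity: €6.06 × [1 − (1+0.124)^−3] / 0.124 = 14.45563
Perpetuity value at year 3: €3.56 / 0.124 = 28.70968
PV of perpetuity: 28.70968 / (1+0.124)^3 = 20.21759
Total PV = 14.45563 + 20.21759 = 34.67322

€34.67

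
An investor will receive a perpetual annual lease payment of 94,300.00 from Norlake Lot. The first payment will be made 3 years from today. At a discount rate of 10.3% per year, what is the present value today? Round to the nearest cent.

752529.35

Value at end of year 2: C / r = 94,300.00 / 0.103 = 915,533.9806
Discount to today: PV = 915,533.9806 / (1 + 0.103)^2 = 915,533.9806 / 1.216609 = 752,529.35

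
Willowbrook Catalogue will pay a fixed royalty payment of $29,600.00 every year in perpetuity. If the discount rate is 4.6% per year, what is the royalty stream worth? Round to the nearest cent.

Level perpetuity: PV = C / r = $29,600.00 / 0.046 = $643,478.26

$643478.26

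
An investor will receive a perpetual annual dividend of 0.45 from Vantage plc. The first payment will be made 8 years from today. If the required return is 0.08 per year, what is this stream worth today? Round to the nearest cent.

3.28

Value at end of year 7: C / r = 0.45 / 0.08 = 5.6250
Discount to today: PV = 5.6250 / (1 + 0.08)^7 = 5.6250 / 1.713824 = 3.28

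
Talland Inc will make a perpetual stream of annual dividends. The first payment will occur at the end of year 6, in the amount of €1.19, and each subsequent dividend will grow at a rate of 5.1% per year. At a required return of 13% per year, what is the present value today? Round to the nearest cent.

€8.18

Value at end of year 5: C₁ / (r − g) = €1.19 / (0.13 − 0.051) = €15.0633
Discount to today: PV = €15.0633 / (1 + 0.13)^5 = €15.0633 / 1.842435 = €8.18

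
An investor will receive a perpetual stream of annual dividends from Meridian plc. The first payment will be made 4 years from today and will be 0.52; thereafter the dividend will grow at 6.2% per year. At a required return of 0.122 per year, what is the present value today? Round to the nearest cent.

6.14

Value at end of year 3: C₁ / (r − g) = 0.52 / (0.122 − 0.062) = 8.6667
Discount to today: PV = 8.6667 / (1 + 0.122)^3 = 8.6667 / 1.412468 = 6.14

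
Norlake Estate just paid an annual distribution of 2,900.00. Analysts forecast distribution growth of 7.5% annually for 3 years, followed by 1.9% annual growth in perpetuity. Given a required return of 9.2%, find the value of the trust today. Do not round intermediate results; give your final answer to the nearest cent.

D_1 = 3117.50000
D_2 = 3351.31250
D_3 = 3602.66094
Terminal value at year 3: TV = D_3×(1+g_2)/(r−g_2) = 3671.11150/0.073 = 50289.19857
P_0 = D_1/(1+r)^1 + D_2/(1+r)^2 + D_3/(1+r)^3 + TV/(1+r)^3
    = 2854.85348 + 2810.40979 + 2766.65799 + 38619.51358 = 47051.43484

47051.43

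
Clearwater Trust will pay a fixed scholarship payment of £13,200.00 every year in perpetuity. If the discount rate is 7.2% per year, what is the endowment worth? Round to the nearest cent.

Level perpetuity: PV = C / r = £13,200.00 / 0.072 = £183,333.33

£183333.33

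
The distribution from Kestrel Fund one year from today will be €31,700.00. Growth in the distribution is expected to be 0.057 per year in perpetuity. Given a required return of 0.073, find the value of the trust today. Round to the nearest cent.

Growing perpetuity: P = D₁ / (r − g) = €31,700.0000 / (0.073 − 0.057) = €1,981,250.00

€1981250.00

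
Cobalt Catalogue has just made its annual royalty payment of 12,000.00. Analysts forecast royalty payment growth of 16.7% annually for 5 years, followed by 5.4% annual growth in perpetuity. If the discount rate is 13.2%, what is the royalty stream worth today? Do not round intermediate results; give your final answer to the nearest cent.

D_1 = 14004.00000
D_2 = 16342.66800
D_3 = 19071.89356
D_4 = 22256.89978
D_5 = 25973.80204
Terminal value at year 5: TV = D_5×(1+g_2)/(r−g_2) = 27376.38735/0.078 = 350979.32504
P_0 = D_1/(1+r)^1 + D_2/(1+r)^2 + D_3/(1+r)^3 + D_4/(1+r)^4 + D_5/(1+r)^5 + TV/(1+r)^5
    = 12371.02473 + 12753.52108 + 13147.84373 + 13554.35833 + 13973.44185 + 188820.61169 = 254620.80142

254620.80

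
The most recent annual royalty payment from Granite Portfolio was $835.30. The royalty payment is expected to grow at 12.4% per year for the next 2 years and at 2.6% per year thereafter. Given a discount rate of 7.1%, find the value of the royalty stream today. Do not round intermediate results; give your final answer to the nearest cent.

$22773.06

D_1 = 938.87720
D_2 = 1055.29797
Terminal value at year 2: TV = D_2×(1+g_2)/(r−g_2) = 1082.73572/0.045 = 24060.79378
P_0 = D_1/(1+r)^1 + D_2/(1+r)^2 + TV/(1+r)^2
    = 876.63604 + 920.01766 + 20976.40257 = 22773.05627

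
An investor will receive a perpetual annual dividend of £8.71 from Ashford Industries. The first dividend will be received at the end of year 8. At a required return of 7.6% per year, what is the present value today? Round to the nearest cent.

Value at end of year 7: C / r = £8.71 / 0.076 = £114.6053
Discount to today: PV = £114.6053 / (1 + 0.076)^7 = £114.6053 / 1.669882 = £68.63

£68.63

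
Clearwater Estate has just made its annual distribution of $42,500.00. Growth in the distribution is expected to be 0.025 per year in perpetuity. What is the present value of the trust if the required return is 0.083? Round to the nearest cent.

$751077.59

D₁ = D₀ × (1 + g) = $42,500.00 × 1.025 = $43,562.5000
Growing perpetuity: P = D₁ / (r − g) = $43,562.5000 / (0.083 − 0.025) = $751,077.59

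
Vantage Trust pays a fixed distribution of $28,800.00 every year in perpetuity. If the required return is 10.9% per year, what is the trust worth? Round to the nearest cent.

$264220.18

Level perpetuity: PV = C / r = $28,800.00 / 0.109 = $264,220.18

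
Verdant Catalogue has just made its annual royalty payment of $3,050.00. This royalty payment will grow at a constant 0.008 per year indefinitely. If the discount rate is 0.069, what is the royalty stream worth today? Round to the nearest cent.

$50400.00

D₁ = D₀ × (1 + g) = $3,050.00 × 1.008 = $3,074.4000
Growing perpetuity: P = D₁ / (r − g) = $3,074.4000 / (0.069 − 0.008) = $50,400.00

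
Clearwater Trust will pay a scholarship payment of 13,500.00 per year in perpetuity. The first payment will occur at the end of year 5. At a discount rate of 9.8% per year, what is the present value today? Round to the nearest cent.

94775.99

Value at end of year 4: C / r = 13,500.00 / 0.098 = 137,755.1020
Discount to today: PV = 137,755.1020 / (1 + 0.098)^4 = 137,755.1020 / 1.453481 = 94,775.99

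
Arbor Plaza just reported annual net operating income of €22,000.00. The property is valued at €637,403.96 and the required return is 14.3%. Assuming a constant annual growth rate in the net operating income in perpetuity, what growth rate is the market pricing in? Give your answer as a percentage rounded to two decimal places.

10.49%

P = D₀(1+g)/(r−g) ⇒ P(r−g) = D₀(1+g) ⇒ g(P+D₀) = P·r − D₀
g = (P·r − D₀)/(P + D₀) = (€637,403.96×0.143 − €22,000.00) / (€637,403.96 + €22,000.00) = 0.104866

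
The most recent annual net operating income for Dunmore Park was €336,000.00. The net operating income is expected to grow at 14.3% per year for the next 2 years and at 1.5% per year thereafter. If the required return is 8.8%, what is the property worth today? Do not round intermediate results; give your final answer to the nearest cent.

D_1 = 384048.00000
D_2 = 438966.86400
Terminal value at year 2: TV = D_2×(1+g_2)/(r−g_2) = 445551.36696/0.073 = 6103443.38301
P_0 = D_1/(1+r)^1 + D_2/(1+r)^2 + TV/(1+r)^2
    = 352985.29412 + 370829.21983 + 5156050.11135 = 5879864.62530

€5879864.63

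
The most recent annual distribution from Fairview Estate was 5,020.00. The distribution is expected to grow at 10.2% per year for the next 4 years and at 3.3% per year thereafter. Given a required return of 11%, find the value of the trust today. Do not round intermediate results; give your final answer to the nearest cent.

D_1 = 5532.04000
D_2 = 6096.30808
D_3 = 6718.13150
D_4 = 7403.38092
Terminal value at year 4: TV = D_4×(1+g_2)/(r−g_2) = 7647.69249/0.077 = 99320.68166
P_0 = D_1/(1+r)^1 + D_2/(1+r)^2 + D_3/(1+r)^3 + D_4/(1+r)^4 + TV/(1+r)^4
    = 4983.81982 + 4947.90040 + 4912.23985 + 4876.83632 + 65425.60938 = 85146.40578

85146.41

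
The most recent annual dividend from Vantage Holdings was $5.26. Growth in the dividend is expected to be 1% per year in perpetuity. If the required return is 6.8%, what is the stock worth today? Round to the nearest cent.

$91.60

D₁ = D₀ × (1 + g) = $5.26 × 1.01 = $5.3126
Growing perpetuity: P = D₁ / (r − g) = $5.3126 / (0.068 − 0.01) = $91.60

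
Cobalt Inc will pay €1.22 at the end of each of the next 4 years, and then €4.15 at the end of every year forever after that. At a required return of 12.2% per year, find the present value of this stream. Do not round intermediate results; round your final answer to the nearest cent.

€25.15

PV of 4-year annuity: €1.22 × [1 − (1+0.122)^−4] / 0.122 = 3.69001
Perpetuity value at year 4: €4.15 / 0.122 = 34.01639
PV of perpetuity: 34.01639 / (1+0.122)^4 = 21.46431
Total PV = 3.69001 + 21.46431 = 25.15432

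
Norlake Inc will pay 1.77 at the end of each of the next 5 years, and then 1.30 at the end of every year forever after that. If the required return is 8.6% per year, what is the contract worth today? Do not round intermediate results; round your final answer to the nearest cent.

PV of 5-year annuity: 1.77 × [1 − (1+0.086)^−5] / 0.086 = 6.95673
Perpetuity value at year 5: 1.30 / 0.086 = 15.11628
PV of perpetuity: 15.11628 / (1+0.086)^5 = 10.00681
Total PV = 6.95673 + 10.00681 = 16.96355

16.96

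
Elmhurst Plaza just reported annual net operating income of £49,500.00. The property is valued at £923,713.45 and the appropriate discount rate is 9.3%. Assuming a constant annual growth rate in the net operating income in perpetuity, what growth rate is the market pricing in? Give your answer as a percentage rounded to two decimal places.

3.74%

P = D₀(1+g)/(r−g) ⇒ P(r−g) = D₀(1+g) ⇒ g(P+D₀) = P·r − D₀
g = (P·r − D₀)/(P + D₀) = (£923,713.45×0.093 − £49,500.00) / (£923,713.45 + £49,500.00) = 0.037407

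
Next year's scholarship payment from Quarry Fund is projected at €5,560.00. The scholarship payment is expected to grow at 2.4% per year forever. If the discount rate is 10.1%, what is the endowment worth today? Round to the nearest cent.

Growing perpetuity: P = D₁ / (r − g) = €5,560.0000 / (0.101 − 0.024) = €72,207.79

€72207.79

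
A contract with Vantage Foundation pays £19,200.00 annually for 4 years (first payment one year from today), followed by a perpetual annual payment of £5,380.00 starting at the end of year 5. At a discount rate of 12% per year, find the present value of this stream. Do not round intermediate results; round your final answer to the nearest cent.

PV of 4-year annuity: £19,200.00 × [1 − (1+0.12)^−4] / 0.12 = 58317.10746
Perpetuity value at year 4: £5,380.00 / 0.12 = 44833.33333
PV of perpetuity: 44833.33333 / (1+0.12)^4 = 28492.39385
Total PV = 58317.10746 + 28492.39385 = 86809.50130

£86809.50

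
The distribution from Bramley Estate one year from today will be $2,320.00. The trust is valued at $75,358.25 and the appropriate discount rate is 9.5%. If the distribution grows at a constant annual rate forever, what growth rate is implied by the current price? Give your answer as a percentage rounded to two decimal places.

6.42%

P = D₁/(r−g) ⇒ g = r − D₁/P = 0.095 − $2,320.00/$75,358.25 = 0.064214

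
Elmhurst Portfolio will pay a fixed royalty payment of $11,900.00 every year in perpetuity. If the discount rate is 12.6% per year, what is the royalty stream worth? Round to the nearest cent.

$94444.44

Level perpetuity: PV = C / r = $11,900.00 / 0.126 = $94,444.44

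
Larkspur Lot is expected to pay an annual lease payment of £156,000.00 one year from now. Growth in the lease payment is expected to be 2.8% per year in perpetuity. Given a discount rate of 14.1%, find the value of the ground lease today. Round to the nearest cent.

Growing perpetuity: P = D₁ / (r − g) = £156,000.0000 / (0.141 − 0.028) = £1,380,530.97

£1380530.97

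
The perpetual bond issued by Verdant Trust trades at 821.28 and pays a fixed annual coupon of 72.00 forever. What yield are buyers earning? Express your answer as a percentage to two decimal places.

P = C/r ⇒ r = C/P = 72.00/821.28 = 0.087668

8.77%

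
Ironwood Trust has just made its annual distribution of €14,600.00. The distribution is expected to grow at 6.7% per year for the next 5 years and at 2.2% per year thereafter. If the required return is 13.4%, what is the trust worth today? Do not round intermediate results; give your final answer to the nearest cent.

€159288.31

D_1 = 15578.20000
D_2 = 16621.93940
D_3 = 17735.60934
D_4 = 18923.89517
D_5 = 20191.79614
Terminal value at year 5: TV = D_5×(1+g_2)/(r−g_2) = 20636.01566/0.112 = 184250.13979
P_0 = D_1/(1+r)^1 + D_2/(1+r)^2 + D_3/(1+r)^3 + D_4/(1+r)^4 + D_5/(1+r)^5 + TV/(1+r)^5
    = 13737.38977 + 12925.74505 + 12162.05464 + 11443.48528 + 10767.37107 + 98252.26100 = 159288.30682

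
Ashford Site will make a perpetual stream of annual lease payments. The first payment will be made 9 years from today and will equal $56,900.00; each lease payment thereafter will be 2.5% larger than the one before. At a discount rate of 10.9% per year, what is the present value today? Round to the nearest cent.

Value at end of year 8: C₁ / (r − g) = $56,900.00 / (0.109 − 0.025) = $677,380.9524
Discount to today: PV = $677,380.9524 / (1 + 0.109)^8 = $677,380.9524 / 2.287981 = $296,060.60

$296060.60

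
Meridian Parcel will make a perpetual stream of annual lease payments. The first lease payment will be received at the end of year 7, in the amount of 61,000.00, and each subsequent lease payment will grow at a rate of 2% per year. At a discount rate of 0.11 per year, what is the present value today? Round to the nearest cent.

362367.68

Value at end of year 6: C₁ / (r − g) = 61,000.00 / (0.11 − 0.02) = 677,777.7778
Discount to today: PV = 677,777.7778 / (1 + 0.11)^6 = 677,777.7778 / 1.870415 = 362,367.68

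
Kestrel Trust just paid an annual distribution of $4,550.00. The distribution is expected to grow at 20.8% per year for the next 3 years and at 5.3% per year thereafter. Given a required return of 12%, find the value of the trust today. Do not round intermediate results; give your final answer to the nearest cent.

$105634.20

D_1 = 5496.40000
D_2 = 6639.65120
D_3 = 8020.69865
Terminal value at year 3: TV = D_3×(1+g_2)/(r−g_2) = 8445.79568/0.067 = 126056.65191
P_0 = D_1/(1+r)^1 + D_2/(1+r)^2 + D_3/(1+r)^3 + TV/(1+r)^3
    = 4907.50000 + 5293.08929 + 5708.97487 + 89724.63494 = 105634.19909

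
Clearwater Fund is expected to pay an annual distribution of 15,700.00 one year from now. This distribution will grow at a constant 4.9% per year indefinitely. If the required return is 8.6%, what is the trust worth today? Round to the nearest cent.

Growing perpetuity: P = D₁ / (r − g) = 15,700.0000 / (0.086 − 0.049) = 424,324.32

424324.32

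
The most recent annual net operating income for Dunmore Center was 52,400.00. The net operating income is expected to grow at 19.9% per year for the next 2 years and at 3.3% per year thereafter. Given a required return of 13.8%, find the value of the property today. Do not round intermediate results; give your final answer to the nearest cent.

D_1 = 62827.60000
D_2 = 75330.29240
Terminal value at year 2: TV = D_2×(1+g_2)/(r−g_2) = 77816.19205/0.105 = 741106.59094
P_0 = D_1/(1+r)^1 + D_2/(1+r)^2 + TV/(1+r)^2
    = 55208.78735 + 58168.13359 + 572263.63810 = 685640.55904

685640.56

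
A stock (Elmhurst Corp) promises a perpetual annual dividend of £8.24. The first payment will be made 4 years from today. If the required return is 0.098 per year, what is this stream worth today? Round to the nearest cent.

£63.52

Value at end of year 3: C / r = £8.24 / 0.098 = £84.0816
Discount to today: PV = £84.0816 / (1 + 0.098)^3 = £84.0816 / 1.323753 = £63.52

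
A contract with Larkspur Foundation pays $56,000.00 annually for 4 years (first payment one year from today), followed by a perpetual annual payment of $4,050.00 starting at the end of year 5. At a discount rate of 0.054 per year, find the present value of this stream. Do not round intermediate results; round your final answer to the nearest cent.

PV of 4-year annuity: $56,000.00 × [1 − (1+0.054)^−4] / 0.054 = 196741.95131
Perpetuity value at year 4: $4,050.00 / 0.054 = 75000.00000
PV of perpetuity: 75000.00000 / (1+0.054)^4 = 60771.34102
Total PV = 196741.95131 + 60771.34102 = 257513.29233

$257513.29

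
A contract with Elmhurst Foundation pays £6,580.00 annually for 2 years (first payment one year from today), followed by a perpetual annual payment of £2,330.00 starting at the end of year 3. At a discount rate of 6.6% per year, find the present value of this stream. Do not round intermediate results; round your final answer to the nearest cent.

PV of 2-year annuity: £6,580.00 × [1 − (1+0.066)^−2] / 0.066 = 11963.04679
Perpetuity value at year 2: £2,330.00 / 0.066 = 35303.03030
PV of perpetuity: 35303.03030 / (1+0.066)^2 = 31066.87544
Total PV = 11963.04679 + 31066.87544 = 43029.92223

£43029.92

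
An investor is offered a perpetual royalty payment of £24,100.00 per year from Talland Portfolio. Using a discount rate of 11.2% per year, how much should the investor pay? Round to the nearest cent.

Level perpetuity: PV = C / r = £24,100.00 / 0.112 = £215,178.57

£215178.57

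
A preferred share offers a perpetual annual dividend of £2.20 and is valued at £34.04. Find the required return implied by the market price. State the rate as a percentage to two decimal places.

P = C/r ⇒ r = C/P = £2.20/£34.04 = 0.064630

6.46%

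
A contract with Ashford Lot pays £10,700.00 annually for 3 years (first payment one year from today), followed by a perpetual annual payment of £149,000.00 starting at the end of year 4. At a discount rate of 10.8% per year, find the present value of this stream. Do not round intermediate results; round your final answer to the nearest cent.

PV of 3-year annuity: £10,700.00 × [1 − (1+0.108)^−3] / 0.108 = 26238.97069
Perpetuity value at year 3: £149,000.00 / 0.108 = 1379629.62963
PV of perpetuity: 1379629.62963 / (1+0.108)^3 = 1014245.83219
Total PV = 26238.97069 + 1014245.83219 = 1040484.80288

£1040484.80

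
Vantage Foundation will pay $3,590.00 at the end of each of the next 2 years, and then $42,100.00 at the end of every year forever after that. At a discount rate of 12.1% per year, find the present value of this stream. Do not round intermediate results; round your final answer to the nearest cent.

$282935.44

PV of 2-year annuity: $3,590.00 × [1 − (1+0.121)^−2] / 0.121 = 6059.32004
Perpetuity value at year 2: $42,100.00 / 0.121 = 347933.88430
PV of perpetuity: 347933.88430 / (1+0.121)^2 = 276876.11999
Total PV = 6059.32004 + 276876.11999 = 282935.44003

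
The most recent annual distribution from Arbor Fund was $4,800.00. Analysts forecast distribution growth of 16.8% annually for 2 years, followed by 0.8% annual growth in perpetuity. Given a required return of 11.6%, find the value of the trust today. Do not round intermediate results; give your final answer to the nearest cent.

D_1 = 5606.40000
D_2 = 6548.27520
Terminal value at year 2: TV = D_2×(1+g_2)/(r−g_2) = 6600.66140/0.108 = 61117.23520
P_0 = D_1/(1+r)^1 + D_2/(1+r)^2 + TV/(1+r)^2
    = 5023.65591 + 5257.73307 + 49072.17533 = 59353.56432

$59353.56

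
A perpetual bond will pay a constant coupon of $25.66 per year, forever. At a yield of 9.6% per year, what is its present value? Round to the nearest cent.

Level perpetuity: PV = C / r = $25.66 / 0.096 = $267.29

$267.29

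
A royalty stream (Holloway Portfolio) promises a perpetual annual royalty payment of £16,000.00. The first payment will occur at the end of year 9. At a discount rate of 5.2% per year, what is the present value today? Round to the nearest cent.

£205111.84

Value at end of year 8: C / r = £16,000.00 / 0.052 = £307,692.3077
Discount to today: PV = £307,692.3077 / (1 + 0.052)^8 = £307,692.3077 / 1.500120 = £205,111.84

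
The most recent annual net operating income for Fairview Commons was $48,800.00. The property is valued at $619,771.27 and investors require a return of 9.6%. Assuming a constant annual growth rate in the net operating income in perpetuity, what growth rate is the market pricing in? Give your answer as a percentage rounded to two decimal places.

1.60%

P = D₀(1+g)/(r−g) ⇒ P(r−g) = D₀(1+g) ⇒ g(P+D₀) = P·r − D₀
g = (P·r − D₀)/(P + D₀) = ($619,771.27×0.096 − $48,800.00) / ($619,771.27 + $48,800.00) = 0.016001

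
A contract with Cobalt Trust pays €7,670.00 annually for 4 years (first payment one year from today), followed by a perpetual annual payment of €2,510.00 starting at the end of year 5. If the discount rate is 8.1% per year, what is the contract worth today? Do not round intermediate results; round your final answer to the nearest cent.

PV of 4-year annuity: €7,670.00 × [1 − (1+0.081)^−4] / 0.081 = 25347.56885
Perpetuity value at year 4: €2,510.00 / 0.081 = 30987.65432
PV of perpetuity: 30987.65432 / (1+0.081)^4 = 22692.68720
Total PV = 25347.56885 + 22692.68720 = 48040.25605

€48040.26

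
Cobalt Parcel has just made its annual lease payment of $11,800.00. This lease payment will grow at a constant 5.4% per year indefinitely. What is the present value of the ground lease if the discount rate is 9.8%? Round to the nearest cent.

D₁ = D₀ × (1 + g) = $11,800.00 × 1.054 = $12,437.2000
Growing perpetuity: P = D₁ / (r − g) = $12,437.2000 / (0.098 − 0.054) = $282,663.64

$282663.64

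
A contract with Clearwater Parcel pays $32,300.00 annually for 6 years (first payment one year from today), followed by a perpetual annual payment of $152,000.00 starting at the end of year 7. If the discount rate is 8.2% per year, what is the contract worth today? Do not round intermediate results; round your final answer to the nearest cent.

$1303641.27

PV of 6-year annuity: $32,300.00 × [1 − (1+0.082)^−6] / 0.082 = 148417.35707
Perpetuity value at year 6: $152,000.00 / 0.082 = 1853658.53659
PV of perpetuity: 1853658.53659 / (1+0.082)^6 = 1155223.91506
Total PV = 148417.35707 + 1155223.91506 = 1303641.27213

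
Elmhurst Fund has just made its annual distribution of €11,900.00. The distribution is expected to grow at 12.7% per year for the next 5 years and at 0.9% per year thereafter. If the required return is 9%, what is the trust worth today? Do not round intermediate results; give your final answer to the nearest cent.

D_1 = 13411.30000
D_2 = 15114.53510
D_3 = 17034.08106
D_4 = 19197.40935
D_5 = 21635.48034
Terminal value at year 5: TV = D_5×(1+g_2)/(r−g_2) = 21830.19966/0.081 = 269508.63781
P_0 = D_1/(1+r)^1 + D_2/(1+r)^2 + D_3/(1+r)^3 + D_4/(1+r)^4 + D_5/(1+r)^5 + TV/(1+r)^5
    = 12303.94495 + 12721.60180 + 13153.43599 + 13599.92877 + 14061.57773 + 175162.12259 = 241002.61184

€241002.61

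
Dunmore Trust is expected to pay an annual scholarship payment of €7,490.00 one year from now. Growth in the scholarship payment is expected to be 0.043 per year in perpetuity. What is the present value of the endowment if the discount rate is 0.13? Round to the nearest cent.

€86091.95

Growing perpetuity: P = D₁ / (r − g) = €7,490.0000 / (0.13 − 0.043) = €86,091.95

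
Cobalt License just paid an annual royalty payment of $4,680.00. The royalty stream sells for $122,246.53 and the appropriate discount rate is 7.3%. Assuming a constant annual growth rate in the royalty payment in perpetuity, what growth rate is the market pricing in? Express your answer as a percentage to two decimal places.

P = D₀(1+g)/(r−g) ⇒ P(r−g) = D₀(1+g) ⇒ g(P+D₀) = P·r − D₀
g = (P·r − D₀)/(P + D₀) = ($122,246.53×0.073 − $4,680.00) / ($122,246.53 + $4,680.00) = 0.033437

3.34%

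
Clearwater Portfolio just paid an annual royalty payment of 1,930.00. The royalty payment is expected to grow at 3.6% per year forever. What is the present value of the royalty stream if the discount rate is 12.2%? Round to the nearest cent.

23249.77

D₁ = D₀ × (1 + g) = 1,930.00 × 1.036 = 1,999.4800
Growing perpetuity: P = D₁ / (r − g) = 1,999.4800 / (0.122 − 0.036) = 23,249.77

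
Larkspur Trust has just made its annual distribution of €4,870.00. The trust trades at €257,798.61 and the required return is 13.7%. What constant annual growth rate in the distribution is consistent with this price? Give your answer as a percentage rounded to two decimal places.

11.59%

P = D₀(1+g)/(r−g) ⇒ P(r−g) = D₀(1+g) ⇒ g(P+D₀) = P·r − D₀
g = (P·r − D₀)/(P + D₀) = (€257,798.61×0.137 − €4,870.00) / (€257,798.61 + €4,870.00) = 0.115919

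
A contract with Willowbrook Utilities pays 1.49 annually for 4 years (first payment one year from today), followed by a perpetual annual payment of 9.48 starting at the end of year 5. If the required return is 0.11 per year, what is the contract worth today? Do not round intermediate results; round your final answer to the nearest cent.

61.39

PV of 4-year annuity: 1.49 × [1 − (1+0.11)^−4] / 0.11 = 4.62264
Perpetuity value at year 4: 9.48 / 0.11 = 86.18182
PV of perpetuity: 86.18182 / (1+0.11)^4 = 56.77063
Total PV = 4.62264 + 56.77063 = 61.39328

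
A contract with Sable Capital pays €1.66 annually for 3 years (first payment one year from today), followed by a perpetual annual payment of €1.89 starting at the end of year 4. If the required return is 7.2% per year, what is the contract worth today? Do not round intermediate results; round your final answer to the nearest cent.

PV of 3-year annuity: €1.66 × [1 − (1+0.072)^−3] / 0.072 = 4.34050
Perpetuity value at year 3: €1.89 / 0.072 = 26.25000
PV of perpetuity: 26.25000 / (1+0.072)^3 = 21.30811
Total PV = 4.34050 + 21.30811 = 25.64861

€25.65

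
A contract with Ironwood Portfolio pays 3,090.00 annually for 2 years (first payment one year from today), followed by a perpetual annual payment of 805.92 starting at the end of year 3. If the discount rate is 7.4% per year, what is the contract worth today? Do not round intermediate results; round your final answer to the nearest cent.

PV of 2-year annuity: 3,090.00 × [1 − (1+0.074)^−2] / 0.074 = 5555.95435
Perpetuity value at year 2: 805.92 / 0.074 = 10890.81081
PV of perpetuity: 10890.81081 / (1+0.074)^2 = 9441.73161
Total PV = 5555.95435 + 9441.73161 = 14997.68596

14997.69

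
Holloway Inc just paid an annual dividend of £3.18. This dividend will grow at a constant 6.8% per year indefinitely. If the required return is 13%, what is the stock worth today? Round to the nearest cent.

£54.78

D₁ = D₀ × (1 + g) = £3.18 × 1.068 = £3.3962
Growing perpetuity: P = D₁ / (r − g) = £3.3962 / (0.13 − 0.068) = £54.78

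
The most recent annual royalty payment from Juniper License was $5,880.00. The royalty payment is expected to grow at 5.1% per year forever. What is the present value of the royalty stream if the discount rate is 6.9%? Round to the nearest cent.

$343326.67

D₁ = D₀ × (1 + g) = $5,880.00 × 1.051 = $6,179.8800
Growing perpetuity: P = D₁ / (r − g) = $6,179.8800 / (0.069 − 0.051) = $343,326.67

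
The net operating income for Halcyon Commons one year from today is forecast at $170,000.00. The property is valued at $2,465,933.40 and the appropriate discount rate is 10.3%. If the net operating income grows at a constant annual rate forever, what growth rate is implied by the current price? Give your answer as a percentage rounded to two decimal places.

3.41%

P = D₁/(r−g) ⇒ g = r − D₁/P = 0.103 − $170,000.00/$2,465,933.40 = 0.034061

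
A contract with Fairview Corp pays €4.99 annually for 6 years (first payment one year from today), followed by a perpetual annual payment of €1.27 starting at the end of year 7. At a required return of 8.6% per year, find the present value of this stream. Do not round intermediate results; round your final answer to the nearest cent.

PV of 6-year annuity: €4.99 × [1 − (1+0.086)^−6] / 0.086 = 22.65423
Perpetuity value at year 6: €1.27 / 0.086 = 14.76744
PV of perpetuity: 14.76744 / (1+0.086)^6 = 9.00174
Total PV = 22.65423 + 9.00174 = 31.65596

€31.66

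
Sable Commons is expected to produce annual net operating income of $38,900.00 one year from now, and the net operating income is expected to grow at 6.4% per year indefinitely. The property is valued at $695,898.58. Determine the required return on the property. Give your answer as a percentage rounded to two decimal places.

P = D₁/(r − g) ⇒ r = D₁/P + g = $38,900.0000/$695,898.58 + 0.064 = 0.055899 + 0.064 = 0.119899

11.99%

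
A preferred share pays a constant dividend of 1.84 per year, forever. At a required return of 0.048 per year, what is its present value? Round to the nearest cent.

38.33

Level perpetuity: PV = C / r = 1.84 / 0.048 = 38.33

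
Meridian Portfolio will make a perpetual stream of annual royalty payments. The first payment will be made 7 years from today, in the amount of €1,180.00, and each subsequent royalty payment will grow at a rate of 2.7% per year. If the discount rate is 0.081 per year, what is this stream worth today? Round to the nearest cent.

€13694.12

Value at end of year 6: C₁ / (r − g) = €1,180.00 / (0.081 − 0.027) = €21,851.8519
Discount to today: PV = €21,851.8519 / (1 + 0.081)^6 = €21,851.8519 / 1.595711 = €13,694.12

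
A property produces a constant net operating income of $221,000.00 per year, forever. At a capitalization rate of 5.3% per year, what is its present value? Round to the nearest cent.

Level perpetuity: PV = C / r = $221,000.00 / 0.053 = $4,169,811.32

$4169811.32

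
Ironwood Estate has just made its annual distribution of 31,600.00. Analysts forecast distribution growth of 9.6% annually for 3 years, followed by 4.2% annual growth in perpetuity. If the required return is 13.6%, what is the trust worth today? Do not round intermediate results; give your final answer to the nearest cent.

D_1 = 34633.60000
D_2 = 37958.42560
D_3 = 41602.43446
Terminal value at year 3: TV = D_3×(1+g_2)/(r−g_2) = 43349.73670/0.094 = 461167.41175
P_0 = D_1/(1+r)^1 + D_2/(1+r)^2 + D_3/(1+r)^3 + TV/(1+r)^3
    = 30487.32394 + 29413.82662 + 28378.12850 + 314574.57339 = 402853.85245

402853.85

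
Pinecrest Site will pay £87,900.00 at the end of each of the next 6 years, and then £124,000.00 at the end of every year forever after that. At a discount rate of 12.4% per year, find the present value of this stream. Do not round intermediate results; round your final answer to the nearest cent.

PV of 6-year annuity: £87,900.00 × [1 − (1+0.124)^−6] / 0.124 = 357335.35970
Perpetuity value at year 6: £124,000.00 / 0.124 = 1000000.00000
PV of perpetuity: 1000000.00000 / (1+0.124)^6 = 495909.16266
Total PV = 357335.35970 + 495909.16266 = 853244.52235

£853244.52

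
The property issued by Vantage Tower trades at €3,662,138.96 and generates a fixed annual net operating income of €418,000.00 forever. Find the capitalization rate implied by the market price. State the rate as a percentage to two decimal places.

P = C/r ⇒ r = C/P = €418,000.00/€3,662,138.96 = 0.114141

11.41%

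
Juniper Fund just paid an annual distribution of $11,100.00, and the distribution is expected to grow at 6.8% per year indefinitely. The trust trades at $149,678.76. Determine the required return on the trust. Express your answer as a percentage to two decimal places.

14.72%

D₁ = $11,100.00 × 1.068 = $11,854.8000
P = D₁/(r − g) ⇒ r = D₁/P + g = $11,854.8000/$149,678.76 + 0.068 = 0.079202 + 0.068 = 0.147202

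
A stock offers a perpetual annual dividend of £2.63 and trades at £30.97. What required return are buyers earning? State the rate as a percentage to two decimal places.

8.49%

P = C/r ⇒ r = C/P = £2.63/£30.97 = 0.084921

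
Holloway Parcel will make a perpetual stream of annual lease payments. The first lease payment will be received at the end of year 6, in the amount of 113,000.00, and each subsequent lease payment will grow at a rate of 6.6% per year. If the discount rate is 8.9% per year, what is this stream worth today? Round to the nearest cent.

Value at end of year 5: C₁ / (r − g) = 113,000.00 / (0.089 − 0.066) = 4,913,043.4783
Discount to today: PV = 4,913,043.4783 / (1 + 0.089)^5 = 4,913,043.4783 / 1.531579 = 3,207,829.00

3207829.00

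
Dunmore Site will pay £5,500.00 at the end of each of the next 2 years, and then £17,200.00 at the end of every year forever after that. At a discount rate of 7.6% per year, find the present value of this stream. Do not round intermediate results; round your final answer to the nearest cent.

PV of 2-year annuity: £5,500.00 × [1 − (1+0.076)^−2] / 0.076 = 9862.01130
Perpetuity value at year 2: £17,200.00 / 0.076 = 226315.78947
PV of perpetuity: 226315.78947 / (1+0.076)^2 = 195474.59049
Total PV = 9862.01130 + 195474.59049 = 205336.60179

£205336.60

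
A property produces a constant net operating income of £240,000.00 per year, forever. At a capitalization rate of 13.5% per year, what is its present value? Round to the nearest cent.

£1777777.78

Level perpetuity: PV = C / r = £240,000.00 / 0.135 = £1,777,777.78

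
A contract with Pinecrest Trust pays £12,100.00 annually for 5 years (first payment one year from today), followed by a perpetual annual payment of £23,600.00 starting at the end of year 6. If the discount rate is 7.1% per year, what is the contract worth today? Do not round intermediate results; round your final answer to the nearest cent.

£285368.08

PV of 5-year annuity: £12,100.00 × [1 − (1+0.071)^−5] / 0.071 = 49479.83309
Perpetuity value at year 5: £23,600.00 / 0.071 = 332394.36620
PV of perpetuity: 332394.36620 / (1+0.071)^5 = 235888.24545
Total PV = 49479.83309 + 235888.24545 = 285368.07855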